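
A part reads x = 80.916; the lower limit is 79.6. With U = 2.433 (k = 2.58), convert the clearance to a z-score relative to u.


u = U / k = 2.433 / 2.58 = 0.94302326
margin = |LSL - x| = |79.6 - 80.916| = 1.316
z = margin / u = 1.316 / 0.94302326
z = 1.3955

1.3955


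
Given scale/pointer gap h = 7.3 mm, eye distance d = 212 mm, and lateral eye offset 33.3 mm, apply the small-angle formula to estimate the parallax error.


error = h * offset / d
= 7.3 * 33.3 / 212
= 1.1467

1.1467


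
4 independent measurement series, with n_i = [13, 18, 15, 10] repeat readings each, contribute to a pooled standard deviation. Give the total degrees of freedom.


nu = sum_i (n_i - 1)
nu = ((13 - 1) + (18 - 1) + (15 - 1) + (10 - 1))
nu = 12 + 17 + 14 + 9
nu = 52

52


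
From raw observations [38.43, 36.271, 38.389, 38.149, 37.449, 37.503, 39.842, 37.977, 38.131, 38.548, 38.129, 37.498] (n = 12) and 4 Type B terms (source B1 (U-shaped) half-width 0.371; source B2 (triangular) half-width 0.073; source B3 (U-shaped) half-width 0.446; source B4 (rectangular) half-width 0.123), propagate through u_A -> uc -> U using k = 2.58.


mean = (38.43 + 36.271 + 38.389 + 38.149 + 37.449 + 37.503 + 39.842 + 37.977 + 38.131 + 38.548 + 38.129 + 37.498) / 12 = 38.02633333
s = sqrt(sum((x - mean)^2)/(n-1)) = 0.84583228
u_A = s / sqrt(n) = 0.84583228 / sqrt(12) = 0.24417075
u_B1 = 0.371 / sqrt(2) = 0.26233662
u_B2 = 0.073 / sqrt(6) = 0.029802125
u_B3 = 0.446 / sqrt(2) = 0.31536962
u_B4 = 0.123 / sqrt(3) = 0.071014083
uc = sqrt(0.24417075^2 + 0.26233662^2 + 0.029802125^2 + 0.31536962^2 + 0.071014083^2) = 0.48355871
U = k * uc = 2.58 * 0.48355871
U = 1.2476

1.2476


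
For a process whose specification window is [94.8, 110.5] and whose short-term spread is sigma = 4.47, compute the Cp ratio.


Cp = (USL - LSL) / (6 * sigma)
= (110.5 - 94.8) / (6 * 4.47)
= 15.7000 / 26.8200
= 0.5854

0.5854


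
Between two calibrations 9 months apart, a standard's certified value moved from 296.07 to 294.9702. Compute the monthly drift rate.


rate = (v2 - v1) / months
= (294.9702 - 296.07) / 9
= -1.0998 / 9
= -0.1222

-0.1222


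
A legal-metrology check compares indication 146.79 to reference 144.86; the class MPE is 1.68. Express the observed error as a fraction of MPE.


e = indication - reference = 146.79 - 144.86 = 1.9300
|e| = 1.9300
ratio = |e| / MPE = 1.9300 / 1.68
ratio = 1.1488

1.1488


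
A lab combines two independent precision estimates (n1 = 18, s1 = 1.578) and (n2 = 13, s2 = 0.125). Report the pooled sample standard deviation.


s_p = sqrt(((n1-1)*s1^2 + (n2-1)*s2^2) / (n1+n2-2))
numerator = (18-1)*1.578^2 + (13-1)*0.125^2 = 42.331428 + 0.1875 = 42.518928
denominator = 18 + 13 - 2 = 29
s_p^2 = 42.518928 / 29 = 1.4661699
s_p = sqrt(1.4661699) = 1.2109

1.2109


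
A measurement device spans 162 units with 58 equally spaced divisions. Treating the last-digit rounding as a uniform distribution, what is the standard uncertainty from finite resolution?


resolution = range / divisions
resolution = 162 / 58 = 2.7931034
u_res = resolution / (2*sqrt(3))
u_res = 2.7931034 / 3.4641016
u_res = 0.8063

0.8063


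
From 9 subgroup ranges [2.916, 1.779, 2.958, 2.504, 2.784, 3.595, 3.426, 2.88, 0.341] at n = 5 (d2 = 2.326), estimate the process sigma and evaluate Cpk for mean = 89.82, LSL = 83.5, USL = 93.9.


R_bar = (2.916 + 1.779 + 2.958 + 2.504 + 2.784 + 3.595 + 3.426 + 2.88 + 0.341) / 9 = 2.5758889
sigma = R_bar / d2 = 2.5758889 / 2.326 = 1.1074329
Cp = (USL - LSL)/(6*sigma) = (93.9 - 83.5)/(6*1.1074329) = 1.5652
Cpu = (93.9 - 89.82)/(3*1.1074329) = 1.2281
Cpl = (89.82 - 83.5)/(3*1.1074329) = 1.9023
Cpk = min(Cpu, Cpl) = 1.2281

1.2281


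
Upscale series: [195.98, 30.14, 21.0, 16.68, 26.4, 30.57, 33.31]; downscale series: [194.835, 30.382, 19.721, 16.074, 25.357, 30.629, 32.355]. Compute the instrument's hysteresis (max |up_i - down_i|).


|195.98 - 194.835| = 1.1450
|30.14 - 30.382| = 0.2420
|21.0 - 19.721| = 1.2790
|16.68 - 16.074| = 0.6060
|26.4 - 25.357| = 1.0430
|30.57 - 30.629| = 0.0590
|33.31 - 32.355| = 0.9550
hysteresis = max(diffs) = 1.2790

1.2790


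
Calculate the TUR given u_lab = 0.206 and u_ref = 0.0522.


TUR = u_lab / u_ref
= 0.206 / 0.0522
= 3.9464

3.9464


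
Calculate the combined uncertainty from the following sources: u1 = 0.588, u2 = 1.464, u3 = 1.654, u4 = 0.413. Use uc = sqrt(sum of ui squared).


uc = sqrt(0.588^2 + 1.464^2 + 1.654^2 + 0.413^2)
uc = sqrt(5.395325)
uc = 2.3228

2.3228


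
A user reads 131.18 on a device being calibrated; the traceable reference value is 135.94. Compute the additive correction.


Correction = standard - reading
= 135.94 - 131.18
= 4.7600

4.7600


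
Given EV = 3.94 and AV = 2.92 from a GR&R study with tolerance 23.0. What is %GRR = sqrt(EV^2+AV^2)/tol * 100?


GRR = sqrt(EV^2 + AV^2) = sqrt(3.94^2 + 2.92^2) = 4.9040799
%GRR = GRR / tol * 100 = 4.9040799 / 23.0 * 100
%GRR = 21.3221

21.3221


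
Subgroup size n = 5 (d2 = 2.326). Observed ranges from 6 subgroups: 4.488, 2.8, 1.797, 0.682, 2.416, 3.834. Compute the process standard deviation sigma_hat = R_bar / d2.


R_bar = (4.488 + 2.8 + 1.797 + 0.682 + 2.416 + 3.834) / 6
R_bar = 16.017 / 6 = 2.6695
sigma_hat = R_bar / d2 = 2.6695 / 2.326 = 1.1477

1.1477


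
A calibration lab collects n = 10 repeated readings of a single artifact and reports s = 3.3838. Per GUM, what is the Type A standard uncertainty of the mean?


u_A = s / sqrt(n)
u_A = 3.3838 / sqrt(10)
u_A = 3.3838 / 3.1622777
u_A = 1.0701

1.0701


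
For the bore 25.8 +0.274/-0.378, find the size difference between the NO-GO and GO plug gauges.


GO = nominal - lower_tol (smallest hole = maximum material condition)
GO = 25.8 - 0.378 = 25.422
NO-GO = nominal + upper_tol (largest hole = least material condition)
NO-GO = 25.8 + 0.274 = 26.074
spread = NO-GO - GO = 26.074 - 25.422 = 0.6520

0.6520


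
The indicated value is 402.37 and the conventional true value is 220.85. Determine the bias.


Systematic error = measured - true
= 402.37 - 220.85
= 181.5200

181.5200


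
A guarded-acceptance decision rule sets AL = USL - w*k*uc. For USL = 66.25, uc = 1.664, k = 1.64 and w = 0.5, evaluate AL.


U = k * uc = 1.64 * 1.664 = 2.72896
guard band g = w * U = 0.5 * 2.72896 = 1.36448
AL = USL - g = 66.25 - 1.36448
AL = 64.8855

64.8855


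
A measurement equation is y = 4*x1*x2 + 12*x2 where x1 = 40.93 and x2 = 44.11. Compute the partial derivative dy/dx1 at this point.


y = 4*x1*x2 + 12*x2
dy/dx1 = 4*x2
Evaluate at x2 = 44.11: c1 = 4 * 44.11
c1 = 176.4400

176.4400


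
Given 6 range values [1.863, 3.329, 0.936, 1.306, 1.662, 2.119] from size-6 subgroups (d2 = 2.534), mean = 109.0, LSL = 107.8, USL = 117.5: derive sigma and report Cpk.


R_bar = (1.863 + 3.329 + 0.936 + 1.306 + 1.662 + 2.119) / 6 = 1.8691667
sigma = R_bar / d2 = 1.8691667 / 2.534 = 0.73763485
Cp = (USL - LSL)/(6*sigma) = (117.5 - 107.8)/(6*0.73763485) = 2.1917
Cpu = (117.5 - 109.0)/(3*0.73763485) = 3.8411
Cpl = (109.0 - 107.8)/(3*0.73763485) = 0.5423
Cpk = min(Cpu, Cpl) = 0.5423

0.5423


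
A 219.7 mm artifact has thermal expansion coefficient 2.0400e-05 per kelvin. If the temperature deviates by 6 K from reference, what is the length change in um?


dL = L * alpha * dT
= 219.7 * 2.0400e-05 * 6
= 0.0268913 mm
dL_um = 0.0268913 * 1000 = 26.8913 um

26.8913


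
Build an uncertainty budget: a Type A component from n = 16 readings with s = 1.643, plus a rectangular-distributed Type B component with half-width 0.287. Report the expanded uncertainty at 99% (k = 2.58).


u_A = s / sqrt(n) = 1.643 / sqrt(16) = 0.41075
u_B = half_width / sqrt(3) = 0.287 / sqrt(3) = 0.16569953
uc = sqrt(u_A^2 + u_B^2) = sqrt(0.41075^2 + 0.16569953^2) = 0.44291297
U = k * uc = 2.58 * 0.44291297
U = 1.1427

1.1427


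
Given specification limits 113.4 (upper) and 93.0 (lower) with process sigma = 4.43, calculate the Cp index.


Cp = (USL - LSL) / (6 * sigma)
= (113.4 - 93.0) / (6 * 4.43)
= 20.4000 / 26.5800
= 0.7675

0.7675


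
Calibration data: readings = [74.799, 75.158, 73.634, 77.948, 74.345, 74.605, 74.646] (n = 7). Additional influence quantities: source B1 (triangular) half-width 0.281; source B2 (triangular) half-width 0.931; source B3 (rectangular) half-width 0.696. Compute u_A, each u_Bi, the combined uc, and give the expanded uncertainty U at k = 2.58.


mean = (74.799 + 75.158 + 73.634 + 77.948 + 74.345 + 74.605 + 74.646) / 7 = 75.01928571
s = sqrt(sum((x - mean)^2)/(n-1)) = 1.3741535
u_A = s / sqrt(n) = 1.3741535 / sqrt(7) = 0.5193812
u_B1 = 0.281 / sqrt(6) = 0.11471777
u_B2 = 0.931 / sqrt(6) = 0.38007916
u_B3 = 0.696 / sqrt(3) = 0.40183579
uc = sqrt(0.5193812^2 + 0.11471777^2 + 0.38007916^2 + 0.40183579^2) = 0.76736508
U = k * uc = 2.58 * 0.76736508
U = 1.9798

1.9798


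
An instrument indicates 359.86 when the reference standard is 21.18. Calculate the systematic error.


Systematic error = measured - true
= 359.86 - 21.18
= 338.6800

338.6800


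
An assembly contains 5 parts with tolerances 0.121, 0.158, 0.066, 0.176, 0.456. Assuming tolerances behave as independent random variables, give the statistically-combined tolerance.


RSS = sqrt(0.121^2 + 0.158^2 + 0.066^2 + 0.176^2 + 0.456^2)
= sqrt(0.282873)
= 0.5319

0.5319


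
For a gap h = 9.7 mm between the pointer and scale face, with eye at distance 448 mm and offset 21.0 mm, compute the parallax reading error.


error = h * offset / d
= 9.7 * 21.0 / 448
= 0.4547

0.4547


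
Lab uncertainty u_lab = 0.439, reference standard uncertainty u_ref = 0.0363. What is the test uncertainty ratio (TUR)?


TUR = u_lab / u_ref
= 0.439 / 0.0363
= 12.0937

12.0937


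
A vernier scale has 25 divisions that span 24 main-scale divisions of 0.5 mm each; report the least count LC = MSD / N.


LC = MSD / n_div
= 0.5 / 25
= 0.0200

0.0200


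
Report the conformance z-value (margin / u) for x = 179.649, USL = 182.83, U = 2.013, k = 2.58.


u = U / k = 2.013 / 2.58 = 0.78023256
margin = |USL - x| = |182.83 - 179.649| = 3.181
z = margin / u = 3.181 / 0.78023256
z = 4.0770

4.0770


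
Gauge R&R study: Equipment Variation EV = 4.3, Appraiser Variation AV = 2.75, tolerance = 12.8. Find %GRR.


GRR = sqrt(EV^2 + AV^2) = sqrt(4.3^2 + 2.75^2) = 5.104165
%GRR = GRR / tol * 100 = 5.104165 / 12.8 * 100
%GRR = 39.8763

39.8763


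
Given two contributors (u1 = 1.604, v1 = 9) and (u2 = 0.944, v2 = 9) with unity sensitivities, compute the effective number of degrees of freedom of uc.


uc = sqrt(u1^2 + u2^2) = sqrt(1.604^2 + 0.944^2) = 1.8611695
v_eff = uc^4 / (u1^4/v1 + u2^4/v2)
= 1.8611695^4 / (1.604^4/9 + 0.944^4/9)
= 11.998963 / 0.82372284
v_eff = 14.5667

14.5667


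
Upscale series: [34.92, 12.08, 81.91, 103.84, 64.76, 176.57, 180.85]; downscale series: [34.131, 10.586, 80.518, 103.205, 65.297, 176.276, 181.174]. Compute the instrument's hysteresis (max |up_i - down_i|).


|34.92 - 34.131| = 0.7890
|12.08 - 10.586| = 1.4940
|81.91 - 80.518| = 1.3920
|103.84 - 103.205| = 0.6350
|64.76 - 65.297| = 0.5370
|176.57 - 176.276| = 0.2940
|180.85 - 181.174| = 0.3240
hysteresis = max(diffs) = 1.4940

1.4940


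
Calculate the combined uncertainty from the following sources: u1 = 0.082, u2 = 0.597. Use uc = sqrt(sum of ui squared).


uc = sqrt(0.082^2 + 0.597^2)
uc = sqrt(0.363133)
uc = 0.6026

0.6026


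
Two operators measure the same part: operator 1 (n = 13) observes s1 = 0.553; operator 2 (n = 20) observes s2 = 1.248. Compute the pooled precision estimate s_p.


s_p = sqrt(((n1-1)*s1^2 + (n2-1)*s2^2) / (n1+n2-2))
numerator = (13-1)*0.553^2 + (20-1)*1.248^2 = 3.669708 + 29.592576 = 33.262284
denominator = 13 + 20 - 2 = 31
s_p^2 = 33.262284 / 31 = 1.0729769
s_p = sqrt(1.0729769) = 1.0358

1.0358


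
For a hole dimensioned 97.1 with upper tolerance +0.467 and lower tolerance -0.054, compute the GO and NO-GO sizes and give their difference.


GO = nominal - lower_tol (smallest hole = maximum material condition)
GO = 97.1 - 0.054 = 97.046
NO-GO = nominal + upper_tol (largest hole = least material condition)
NO-GO = 97.1 + 0.467 = 97.567
spread = NO-GO - GO = 97.567 - 97.046 = 0.5210

0.5210


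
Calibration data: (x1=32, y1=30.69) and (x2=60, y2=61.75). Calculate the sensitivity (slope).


slope = (y2 - y1) / (x2 - x1)
= (61.75 - 30.69) / (60 - 32)
= 31.0600 / 28
= 1.1093

1.1093


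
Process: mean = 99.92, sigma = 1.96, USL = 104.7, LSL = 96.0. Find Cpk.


Cpu = (USL - mean) / (3*sigma) = (104.7 - 99.92) / (3*1.96) = 0.8129
Cpl = (mean - LSL) / (3*sigma) = (99.92 - 96.0) / (3*1.96) = 0.6667
Cpk = min(Cpu, Cpl) = 0.6667

0.6667


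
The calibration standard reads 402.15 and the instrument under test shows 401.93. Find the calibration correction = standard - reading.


Correction = standard - reading
= 402.15 - 401.93
= 0.2200

0.2200


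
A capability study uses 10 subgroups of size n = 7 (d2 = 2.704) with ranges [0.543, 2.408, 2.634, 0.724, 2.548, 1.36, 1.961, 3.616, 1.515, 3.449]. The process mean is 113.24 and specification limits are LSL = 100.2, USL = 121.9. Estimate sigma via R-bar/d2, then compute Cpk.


R_bar = (0.543 + 2.408 + 2.634 + 0.724 + 2.548 + 1.36 + 1.961 + 3.616 + 1.515 + 3.449) / 10 = 2.0758
sigma = R_bar / d2 = 2.0758 / 2.704 = 0.76767751
Cp = (USL - LSL)/(6*sigma) = (121.9 - 100.2)/(6*0.76767751) = 4.7112
Cpu = (121.9 - 113.24)/(3*0.76767751) = 3.7603
Cpl = (113.24 - 100.2)/(3*0.76767751) = 5.6621
Cpk = min(Cpu, Cpl) = 3.7603

3.7603


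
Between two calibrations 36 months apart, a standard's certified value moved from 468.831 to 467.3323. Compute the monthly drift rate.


rate = (v2 - v1) / months
= (467.3323 - 468.831) / 36
= -1.4987 / 36
= -0.0416

-0.0416


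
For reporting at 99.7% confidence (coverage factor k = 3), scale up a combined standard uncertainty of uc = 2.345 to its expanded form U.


U = k * uc
U = 3 * 2.345
U = 7.0350

7.0350


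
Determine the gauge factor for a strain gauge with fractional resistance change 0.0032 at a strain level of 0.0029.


GF = (dR/R) / epsilon
= 0.0032 / 0.0029
= 1.1034

1.1034


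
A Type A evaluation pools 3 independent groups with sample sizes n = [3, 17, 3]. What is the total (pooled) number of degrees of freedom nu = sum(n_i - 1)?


nu = sum_i (n_i - 1)
nu = ((3 - 1) + (17 - 1) + (3 - 1))
nu = 2 + 16 + 2
nu = 20

20


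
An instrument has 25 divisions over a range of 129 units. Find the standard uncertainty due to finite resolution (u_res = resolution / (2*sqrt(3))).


resolution = range / divisions
resolution = 129 / 25 = 5.16
u_res = resolution / (2*sqrt(3))
u_res = 5.16 / 3.4641016
u_res = 1.4896

1.4896


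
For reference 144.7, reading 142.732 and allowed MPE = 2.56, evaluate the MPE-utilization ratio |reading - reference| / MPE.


e = indication - reference = 142.732 - 144.7 = -1.9680
|e| = 1.9680
ratio = |e| / MPE = 1.9680 / 2.56
ratio = 0.7687

0.7687


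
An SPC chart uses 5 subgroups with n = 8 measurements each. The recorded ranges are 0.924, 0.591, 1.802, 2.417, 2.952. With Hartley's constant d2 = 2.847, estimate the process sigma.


R_bar = (0.924 + 0.591 + 1.802 + 2.417 + 2.952) / 5
R_bar = 8.686 / 5 = 1.7372
sigma_hat = R_bar / d2 = 1.7372 / 2.847 = 0.6102

0.6102


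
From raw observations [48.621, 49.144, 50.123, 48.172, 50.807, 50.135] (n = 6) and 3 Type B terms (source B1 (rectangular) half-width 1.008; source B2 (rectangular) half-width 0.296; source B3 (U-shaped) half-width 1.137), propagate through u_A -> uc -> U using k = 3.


mean = (48.621 + 49.144 + 50.123 + 48.172 + 50.807 + 50.135) / 6 = 49.50033333
s = sqrt(sum((x - mean)^2)/(n-1)) = 1.0161263
u_A = s / sqrt(n) = 1.0161263 / sqrt(6) = 0.41483182
u_B1 = 1.008 / sqrt(3) = 0.58196907
u_B2 = 0.296 / sqrt(3) = 0.17089568
u_B3 = 1.137 / sqrt(2) = 0.80398041
uc = sqrt(0.41483182^2 + 0.58196907^2 + 0.17089568^2 + 0.80398041^2) = 1.089203
U = k * uc = 3 * 1.089203
U = 3.2676

3.2676


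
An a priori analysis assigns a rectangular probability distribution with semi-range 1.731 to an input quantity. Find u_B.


u_B = half_width / sqrt(3)
u_B = 1.731 / 1.7320508
u_B = 0.9994

0.9994


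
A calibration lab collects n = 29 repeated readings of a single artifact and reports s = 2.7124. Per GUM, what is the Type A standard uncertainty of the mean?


u_A = s / sqrt(n)
u_A = 2.7124 / sqrt(29)
u_A = 2.7124 / 5.3851648
u_A = 0.5037

0.5037


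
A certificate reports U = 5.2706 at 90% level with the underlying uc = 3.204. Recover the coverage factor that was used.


k = U / uc
k = 5.2706 / 3.204
k = 1.645

1.645


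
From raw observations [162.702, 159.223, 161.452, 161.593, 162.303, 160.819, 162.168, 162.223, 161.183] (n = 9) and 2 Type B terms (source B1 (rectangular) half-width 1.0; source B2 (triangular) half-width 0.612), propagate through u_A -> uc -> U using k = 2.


mean = (162.702 + 159.223 + 161.452 + 161.593 + 162.303 + 160.819 + 162.168 + 162.223 + 161.183) / 9 = 161.5184444
s = sqrt(sum((x - mean)^2)/(n-1)) = 1.0497283
u_A = s / sqrt(n) = 1.0497283 / sqrt(9) = 0.34990943
u_B1 = 1.0 / sqrt(3) = 0.57735027
u_B2 = 0.612 / sqrt(6) = 0.24984795
uc = sqrt(0.34990943^2 + 0.57735027^2 + 0.24984795^2) = 0.71985689
U = k * uc = 2 * 0.71985689
U = 1.4397

1.4397


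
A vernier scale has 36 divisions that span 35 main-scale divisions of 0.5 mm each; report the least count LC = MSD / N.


LC = MSD / n_div
= 0.5 / 36
= 0.0139

0.0139


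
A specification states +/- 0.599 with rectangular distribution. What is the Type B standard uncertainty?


u_B = half_width / sqrt(3)
u_B = 0.599 / 1.7320508
u_B = 0.3458

0.3458


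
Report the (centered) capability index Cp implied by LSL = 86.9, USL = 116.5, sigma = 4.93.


Cp = (USL - LSL) / (6 * sigma)
= (116.5 - 86.9) / (6 * 4.93)
= 29.6000 / 29.5800
= 1.0007

1.0007


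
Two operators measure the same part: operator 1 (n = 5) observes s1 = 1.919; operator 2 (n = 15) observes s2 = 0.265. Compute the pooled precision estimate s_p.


s_p = sqrt(((n1-1)*s1^2 + (n2-1)*s2^2) / (n1+n2-2))
numerator = (5-1)*1.919^2 + (15-1)*0.265^2 = 14.730244 + 0.98315 = 15.713394
denominator = 5 + 15 - 2 = 18
s_p^2 = 15.713394 / 18 = 0.87296633
s_p = sqrt(0.87296633) = 0.9343

0.9343


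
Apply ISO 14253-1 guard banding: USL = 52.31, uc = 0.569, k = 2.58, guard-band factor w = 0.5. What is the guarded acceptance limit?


U = k * uc = 2.58 * 0.569 = 1.46802
guard band g = w * U = 0.5 * 1.46802 = 0.73401
AL = USL - g = 52.31 - 0.73401
AL = 51.5760

51.5760


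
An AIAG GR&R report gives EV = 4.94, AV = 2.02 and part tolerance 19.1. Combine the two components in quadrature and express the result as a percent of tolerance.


GRR = sqrt(EV^2 + AV^2) = sqrt(4.94^2 + 2.02^2) = 5.3370404
%GRR = GRR / tol * 100 = 5.3370404 / 19.1 * 100
%GRR = 27.9426

27.9426


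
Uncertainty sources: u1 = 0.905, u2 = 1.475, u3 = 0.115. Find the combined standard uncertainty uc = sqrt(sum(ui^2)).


uc = sqrt(0.905^2 + 1.475^2 + 0.115^2)
uc = sqrt(3.007875)
uc = 1.7343

1.7343


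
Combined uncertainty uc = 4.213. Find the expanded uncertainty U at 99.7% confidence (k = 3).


U = k * uc
U = 3 * 4.213
U = 12.6390

12.6390


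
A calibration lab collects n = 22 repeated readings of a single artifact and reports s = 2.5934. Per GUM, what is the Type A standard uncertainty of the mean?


u_A = s / sqrt(n)
u_A = 2.5934 / sqrt(22)
u_A = 2.5934 / 4.6904158
u_A = 0.5529

0.5529


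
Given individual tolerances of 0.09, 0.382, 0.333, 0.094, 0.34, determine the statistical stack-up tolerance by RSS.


RSS = sqrt(0.09^2 + 0.382^2 + 0.333^2 + 0.094^2 + 0.34^2)
= sqrt(0.389349)
= 0.6240

0.6240


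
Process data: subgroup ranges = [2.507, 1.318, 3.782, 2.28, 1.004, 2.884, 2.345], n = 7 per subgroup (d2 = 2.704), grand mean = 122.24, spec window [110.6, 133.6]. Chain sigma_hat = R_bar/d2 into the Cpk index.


R_bar = (2.507 + 1.318 + 3.782 + 2.28 + 1.004 + 2.884 + 2.345) / 7 = 2.3028571
sigma = R_bar / d2 = 2.3028571 / 2.704 = 0.85164834
Cp = (USL - LSL)/(6*sigma) = (133.6 - 110.6)/(6*0.85164834) = 4.5011
Cpu = (133.6 - 122.24)/(3*0.85164834) = 4.4463
Cpl = (122.24 - 110.6)/(3*0.85164834) = 4.5559
Cpk = min(Cpu, Cpl) = 4.4463

4.4463


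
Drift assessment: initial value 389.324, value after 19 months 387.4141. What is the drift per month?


rate = (v2 - v1) / months
= (387.4141 - 389.324) / 19
= -1.9099 / 19
= -0.1005

-0.1005


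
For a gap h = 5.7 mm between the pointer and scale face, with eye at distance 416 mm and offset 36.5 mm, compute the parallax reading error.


error = h * offset / d
= 5.7 * 36.5 / 416
= 0.5001

0.5001


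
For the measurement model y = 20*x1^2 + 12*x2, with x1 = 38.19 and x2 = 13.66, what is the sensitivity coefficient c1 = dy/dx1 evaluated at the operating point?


y = 20*x1^2 + 12*x2
dy/dx1 = 2*20*x1
Evaluate at x1 = 38.19: c1 = 40 * 38.19
c1 = 1527.6000

1527.6000


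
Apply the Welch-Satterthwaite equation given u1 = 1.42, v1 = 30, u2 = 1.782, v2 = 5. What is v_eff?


uc = sqrt(u1^2 + u2^2) = sqrt(1.42^2 + 1.782^2) = 2.2785794
v_eff = uc^4 / (u1^4/v1 + u2^4/v2)
= 2.2785794^4 / (1.42^4/30 + 1.782^4/5)
= 26.956076 / 2.1523195
v_eff = 12.5242

12.5242


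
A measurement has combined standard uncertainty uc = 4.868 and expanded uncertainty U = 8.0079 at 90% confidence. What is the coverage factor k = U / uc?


k = U / uc
k = 8.0079 / 4.868
k = 1.645

1.645


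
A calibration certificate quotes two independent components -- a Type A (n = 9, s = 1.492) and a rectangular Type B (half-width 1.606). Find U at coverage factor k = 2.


u_A = s / sqrt(n) = 1.492 / sqrt(9) = 0.49733333
u_B = half_width / sqrt(3) = 1.606 / sqrt(3) = 0.92722453
uc = sqrt(u_A^2 + u_B^2) = sqrt(0.49733333^2 + 0.92722453^2) = 1.0521814
U = k * uc = 2 * 1.0521814
U = 2.1044

2.1044


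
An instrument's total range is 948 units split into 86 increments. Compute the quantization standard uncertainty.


resolution = range / divisions
resolution = 948 / 86 = 11.023256
u_res = resolution / (2*sqrt(3))
u_res = 11.023256 / 3.4641016
u_res = 3.1821

3.1821


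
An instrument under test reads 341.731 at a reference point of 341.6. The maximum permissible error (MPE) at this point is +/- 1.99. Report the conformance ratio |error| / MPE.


e = indication - reference = 341.731 - 341.6 = 0.1310
|e| = 0.1310
ratio = |e| / MPE = 0.1310 / 1.99
ratio = 0.0658

0.0658


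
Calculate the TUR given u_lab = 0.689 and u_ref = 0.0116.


TUR = u_lab / u_ref
= 0.689 / 0.0116
= 59.3966

59.3966


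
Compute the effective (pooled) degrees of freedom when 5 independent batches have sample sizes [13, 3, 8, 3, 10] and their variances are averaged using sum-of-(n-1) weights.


nu = sum_i (n_i - 1)
nu = ((13 - 1) + (3 - 1) + (8 - 1) + (3 - 1) + (10 - 1))
nu = 12 + 2 + 7 + 2 + 9
nu = 32

32


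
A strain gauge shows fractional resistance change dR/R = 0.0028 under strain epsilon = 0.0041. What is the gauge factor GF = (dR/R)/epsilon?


GF = (dR/R) / epsilon
= 0.0028 / 0.0041
= 0.6829

0.6829


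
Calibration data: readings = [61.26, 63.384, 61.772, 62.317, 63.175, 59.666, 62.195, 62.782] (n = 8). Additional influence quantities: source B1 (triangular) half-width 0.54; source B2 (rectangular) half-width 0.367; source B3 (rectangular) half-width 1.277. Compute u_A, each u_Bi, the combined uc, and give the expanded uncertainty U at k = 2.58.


mean = (61.26 + 63.384 + 61.772 + 62.317 + 63.175 + 59.666 + 62.195 + 62.782) / 8 = 62.068875
s = sqrt(sum((x - mean)^2)/(n-1)) = 1.1985294
u_A = s / sqrt(n) = 1.1985294 / sqrt(8) = 0.42374413
u_B1 = 0.54 / sqrt(6) = 0.22045408
u_B2 = 0.367 / sqrt(3) = 0.21188755
u_B3 = 1.277 / sqrt(3) = 0.73727629
uc = sqrt(0.42374413^2 + 0.22045408^2 + 0.21188755^2 + 0.73727629^2) = 0.9036768
U = k * uc = 2.58 * 0.9036768
U = 2.3315

2.3315


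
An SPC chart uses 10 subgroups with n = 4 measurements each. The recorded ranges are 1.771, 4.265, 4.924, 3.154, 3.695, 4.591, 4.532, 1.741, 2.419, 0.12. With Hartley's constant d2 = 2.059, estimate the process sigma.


R_bar = (1.771 + 4.265 + 4.924 + 3.154 + 3.695 + 4.591 + 4.532 + 1.741 + 2.419 + 0.12) / 10
R_bar = 31.212 / 10 = 3.1212
sigma_hat = R_bar / d2 = 3.1212 / 2.059 = 1.5159

1.5159


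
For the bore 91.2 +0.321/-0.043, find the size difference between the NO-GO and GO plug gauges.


GO = nominal - lower_tol (smallest hole = maximum material condition)
GO = 91.2 - 0.043 = 91.157
NO-GO = nominal + upper_tol (largest hole = least material condition)
NO-GO = 91.2 + 0.321 = 91.521
spread = NO-GO - GO = 91.521 - 91.157 = 0.3640

0.3640


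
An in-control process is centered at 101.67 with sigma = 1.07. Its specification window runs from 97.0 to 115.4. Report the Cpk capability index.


Cpu = (USL - mean) / (3*sigma) = (115.4 - 101.67) / (3*1.07) = 4.2773
Cpl = (mean - LSL) / (3*sigma) = (101.67 - 97.0) / (3*1.07) = 1.4548
Cpk = min(Cpu, Cpl) = 1.4548

1.4548


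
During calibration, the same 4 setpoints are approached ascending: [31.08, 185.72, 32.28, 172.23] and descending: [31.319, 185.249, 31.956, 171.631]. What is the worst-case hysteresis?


|31.08 - 31.319| = 0.2390
|185.72 - 185.249| = 0.4710
|32.28 - 31.956| = 0.3240
|172.23 - 171.631| = 0.5990
hysteresis = max(diffs) = 0.5990

0.5990


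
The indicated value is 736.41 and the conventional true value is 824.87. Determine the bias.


Systematic error = measured - true
= 736.41 - 824.87
= -88.4600

-88.4600


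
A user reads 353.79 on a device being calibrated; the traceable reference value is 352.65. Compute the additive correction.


Correction = standard - reading
= 352.65 - 353.79
= -1.1400

-1.1400


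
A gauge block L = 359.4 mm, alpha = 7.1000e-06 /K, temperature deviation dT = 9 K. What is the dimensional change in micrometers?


dL = L * alpha * dT
= 359.4 * 7.1000e-06 * 9
= 0.0229657 mm
dL_um = 0.0229657 * 1000 = 22.9657 um

22.9657


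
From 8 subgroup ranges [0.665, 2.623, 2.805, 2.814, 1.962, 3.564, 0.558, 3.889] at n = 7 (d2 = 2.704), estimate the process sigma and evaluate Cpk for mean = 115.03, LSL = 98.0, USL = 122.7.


R_bar = (0.665 + 2.623 + 2.805 + 2.814 + 1.962 + 3.564 + 0.558 + 3.889) / 8 = 2.36
sigma = R_bar / d2 = 2.36 / 2.704 = 0.87278107
Cp = (USL - LSL)/(6*sigma) = (122.7 - 98.0)/(6*0.87278107) = 4.7167
Cpu = (122.7 - 115.03)/(3*0.87278107) = 2.9293
Cpl = (115.03 - 98.0)/(3*0.87278107) = 6.5041
Cpk = min(Cpu, Cpl) = 2.9293

2.9293


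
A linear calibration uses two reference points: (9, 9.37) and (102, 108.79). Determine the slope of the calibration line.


slope = (y2 - y1) / (x2 - x1)
= (108.79 - 9.37) / (102 - 9)
= 99.4200 / 93
= 1.0690

1.0690


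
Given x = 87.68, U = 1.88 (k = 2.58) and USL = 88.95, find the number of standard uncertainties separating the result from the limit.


u = U / k = 1.88 / 2.58 = 0.72868217
margin = |USL - x| = |88.95 - 87.68| = 1.27
z = margin / u = 1.27 / 0.72868217
z = 1.7429

1.7429


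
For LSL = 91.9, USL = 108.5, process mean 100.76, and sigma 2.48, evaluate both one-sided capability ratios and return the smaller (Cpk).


Cpu = (USL - mean) / (3*sigma) = (108.5 - 100.76) / (3*2.48) = 1.0403
Cpl = (mean - LSL) / (3*sigma) = (100.76 - 91.9) / (3*2.48) = 1.1909
Cpk = min(Cpu, Cpl) = 1.0403

1.0403


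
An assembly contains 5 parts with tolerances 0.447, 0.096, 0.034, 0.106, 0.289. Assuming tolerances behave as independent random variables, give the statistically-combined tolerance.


RSS = sqrt(0.447^2 + 0.096^2 + 0.034^2 + 0.106^2 + 0.289^2)
= sqrt(0.304938)
= 0.5522

0.5522


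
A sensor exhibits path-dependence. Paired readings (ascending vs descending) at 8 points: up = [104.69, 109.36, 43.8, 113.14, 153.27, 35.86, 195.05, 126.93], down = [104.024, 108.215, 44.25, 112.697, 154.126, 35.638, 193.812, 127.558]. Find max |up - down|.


|104.69 - 104.024| = 0.6660
|109.36 - 108.215| = 1.1450
|43.8 - 44.25| = 0.4500
|113.14 - 112.697| = 0.4430
|153.27 - 154.126| = 0.8560
|35.86 - 35.638| = 0.2220
|195.05 - 193.812| = 1.2380
|126.93 - 127.558| = 0.6280
hysteresis = max(diffs) = 1.2380

1.2380


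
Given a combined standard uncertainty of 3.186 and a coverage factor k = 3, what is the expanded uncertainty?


U = k * uc
U = 3 * 3.186
U = 9.5580

9.5580


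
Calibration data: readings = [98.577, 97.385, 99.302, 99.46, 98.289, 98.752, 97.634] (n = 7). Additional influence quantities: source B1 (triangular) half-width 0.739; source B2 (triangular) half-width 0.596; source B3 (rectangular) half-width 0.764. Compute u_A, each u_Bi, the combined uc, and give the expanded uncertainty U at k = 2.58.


mean = (98.577 + 97.385 + 99.302 + 99.46 + 98.289 + 98.752 + 97.634) / 7 = 98.48557143
s = sqrt(sum((x - mean)^2)/(n-1)) = 0.78214254
u_A = s / sqrt(n) = 0.78214254 / sqrt(7) = 0.29562209
u_B1 = 0.739 / sqrt(6) = 0.30169549
u_B2 = 0.596 / sqrt(6) = 0.24331598
u_B3 = 0.764 / sqrt(3) = 0.44109561
uc = sqrt(0.29562209^2 + 0.30169549^2 + 0.24331598^2 + 0.44109561^2) = 0.65740444
U = k * uc = 2.58 * 0.65740444
U = 1.6961

1.6961


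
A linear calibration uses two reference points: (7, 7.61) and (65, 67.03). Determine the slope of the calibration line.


slope = (y2 - y1) / (x2 - x1)
= (67.03 - 7.61) / (65 - 7)
= 59.4200 / 58
= 1.0245

1.0245


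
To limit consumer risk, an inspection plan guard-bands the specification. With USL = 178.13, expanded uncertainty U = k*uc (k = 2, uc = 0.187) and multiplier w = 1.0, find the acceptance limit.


U = k * uc = 2 * 0.187 = 0.374
guard band g = w * U = 1.0 * 0.374 = 0.374
AL = USL - g = 178.13 - 0.374
AL = 177.7560

177.7560


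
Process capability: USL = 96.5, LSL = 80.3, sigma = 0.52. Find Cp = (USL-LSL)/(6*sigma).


Cp = (USL - LSL) / (6 * sigma)
= (96.5 - 80.3) / (6 * 0.52)
= 16.2000 / 3.1200
= 5.1923

5.1923


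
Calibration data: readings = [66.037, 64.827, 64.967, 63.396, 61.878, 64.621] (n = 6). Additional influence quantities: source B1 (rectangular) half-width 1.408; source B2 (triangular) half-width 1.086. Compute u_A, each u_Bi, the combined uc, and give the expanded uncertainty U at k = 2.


mean = (66.037 + 64.827 + 64.967 + 63.396 + 61.878 + 64.621) / 6 = 64.28766667
s = sqrt(sum((x - mean)^2)/(n-1)) = 1.4508767
u_A = s / sqrt(n) = 1.4508767 / sqrt(6) = 0.59231793
u_B1 = 1.408 / sqrt(3) = 0.81290918
u_B2 = 1.086 / sqrt(6) = 0.44335764
uc = sqrt(0.59231793^2 + 0.81290918^2 + 0.44335764^2) = 1.0991942
U = k * uc = 2 * 1.0991942
U = 2.1984

2.1984


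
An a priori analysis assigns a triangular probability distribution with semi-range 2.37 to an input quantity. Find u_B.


u_B = half_width / sqrt(6)
u_B = 2.37 / 2.4494897
u_B = 0.9675

0.9675


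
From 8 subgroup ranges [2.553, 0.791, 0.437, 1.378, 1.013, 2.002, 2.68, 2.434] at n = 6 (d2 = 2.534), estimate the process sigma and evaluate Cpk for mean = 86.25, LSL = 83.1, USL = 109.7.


R_bar = (2.553 + 0.791 + 0.437 + 1.378 + 1.013 + 2.002 + 2.68 + 2.434) / 8 = 1.661
sigma = R_bar / d2 = 1.661 / 2.534 = 0.6554854
Cp = (USL - LSL)/(6*sigma) = (109.7 - 83.1)/(6*0.6554854) = 6.7634
Cpu = (109.7 - 86.25)/(3*0.6554854) = 11.9250
Cpl = (86.25 - 83.1)/(3*0.6554854) = 1.6019
Cpk = min(Cpu, Cpl) = 1.6019

1.6019


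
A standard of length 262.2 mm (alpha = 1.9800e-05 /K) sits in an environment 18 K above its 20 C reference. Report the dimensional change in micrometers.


dL = L * alpha * dT
= 262.2 * 1.9800e-05 * 18
= 0.0934481 mm
dL_um = 0.0934481 * 1000 = 93.4481 um

93.4481


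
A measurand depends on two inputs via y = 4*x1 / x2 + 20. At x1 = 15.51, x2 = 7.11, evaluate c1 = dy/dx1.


y = 4*x1 / x2 + 20
dy/dx1 = 4/x2
Evaluate at x2 = 7.11: c1 = 4 / 7.11
c1 = 0.5626

0.5626


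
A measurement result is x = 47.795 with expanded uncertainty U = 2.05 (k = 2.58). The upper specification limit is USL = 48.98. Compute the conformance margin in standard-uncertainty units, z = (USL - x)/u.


u = U / k = 2.05 / 2.58 = 0.79457364
margin = |USL - x| = |48.98 - 47.795| = 1.185
z = margin / u = 1.185 / 0.79457364
z = 1.4914

1.4914


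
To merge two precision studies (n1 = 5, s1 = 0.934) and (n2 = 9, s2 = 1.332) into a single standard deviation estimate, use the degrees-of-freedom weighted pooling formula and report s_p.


s_p = sqrt(((n1-1)*s1^2 + (n2-1)*s2^2) / (n1+n2-2))
numerator = (5-1)*0.934^2 + (9-1)*1.332^2 = 3.489424 + 14.193792 = 17.683216
denominator = 5 + 9 - 2 = 12
s_p^2 = 17.683216 / 12 = 1.4736013
s_p = sqrt(1.4736013) = 1.2139

1.2139


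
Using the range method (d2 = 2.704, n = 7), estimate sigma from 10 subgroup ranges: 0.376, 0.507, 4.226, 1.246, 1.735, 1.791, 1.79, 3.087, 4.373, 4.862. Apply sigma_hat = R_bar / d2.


R_bar = (0.376 + 0.507 + 4.226 + 1.246 + 1.735 + 1.791 + 1.79 + 3.087 + 4.373 + 4.862) / 10
R_bar = 23.993 / 10 = 2.3993
sigma_hat = R_bar / d2 = 2.3993 / 2.704 = 0.8873

0.8873


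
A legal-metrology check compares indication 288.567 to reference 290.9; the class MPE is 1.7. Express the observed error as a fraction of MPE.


e = indication - reference = 288.567 - 290.9 = -2.3330
|e| = 2.3330
ratio = |e| / MPE = 2.3330 / 1.7
ratio = 1.3724

1.3724


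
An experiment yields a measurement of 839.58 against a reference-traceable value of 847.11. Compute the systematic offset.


Systematic error = measured - true
= 839.58 - 847.11
= -7.5300

-7.5300


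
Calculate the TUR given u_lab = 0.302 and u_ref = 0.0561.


TUR = u_lab / u_ref
= 0.302 / 0.0561
= 5.3832

5.3832


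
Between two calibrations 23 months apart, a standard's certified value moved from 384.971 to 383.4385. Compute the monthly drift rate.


rate = (v2 - v1) / months
= (383.4385 - 384.971) / 23
= -1.5325 / 23
= -0.0666

-0.0666


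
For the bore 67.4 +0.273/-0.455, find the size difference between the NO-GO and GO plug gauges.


GO = nominal - lower_tol (smallest hole = maximum material condition)
GO = 67.4 - 0.455 = 66.945
NO-GO = nominal + upper_tol (largest hole = least material condition)
NO-GO = 67.4 + 0.273 = 67.673
spread = NO-GO - GO = 67.673 - 66.945 = 0.7280

0.7280


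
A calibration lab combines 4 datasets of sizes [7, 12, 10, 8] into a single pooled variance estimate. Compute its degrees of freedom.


nu = sum_i (n_i - 1)
nu = ((7 - 1) + (12 - 1) + (10 - 1) + (8 - 1))
nu = 6 + 11 + 9 + 7
nu = 33

33


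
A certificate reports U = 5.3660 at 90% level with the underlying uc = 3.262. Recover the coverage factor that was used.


k = U / uc
k = 5.3660 / 3.262
k = 1.645

1.645


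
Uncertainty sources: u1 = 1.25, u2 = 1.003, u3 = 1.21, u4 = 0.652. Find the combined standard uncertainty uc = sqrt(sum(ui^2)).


uc = sqrt(1.25^2 + 1.003^2 + 1.21^2 + 0.652^2)
uc = sqrt(4.457713)
uc = 2.1113

2.1113


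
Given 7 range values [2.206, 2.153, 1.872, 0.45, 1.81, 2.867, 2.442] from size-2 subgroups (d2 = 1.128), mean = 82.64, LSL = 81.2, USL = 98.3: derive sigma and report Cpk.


R_bar = (2.206 + 2.153 + 1.872 + 0.45 + 1.81 + 2.867 + 2.442) / 7 = 1.9714286
sigma = R_bar / d2 = 1.9714286 / 1.128 = 1.7477204
Cp = (USL - LSL)/(6*sigma) = (98.3 - 81.2)/(6*1.7477204) = 1.6307
Cpu = (98.3 - 82.64)/(3*1.7477204) = 2.9867
Cpl = (82.64 - 81.2)/(3*1.7477204) = 0.2746
Cpk = min(Cpu, Cpl) = 0.2746

0.2746


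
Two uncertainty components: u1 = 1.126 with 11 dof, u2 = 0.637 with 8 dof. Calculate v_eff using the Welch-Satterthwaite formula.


uc = sqrt(u1^2 + u2^2) = sqrt(1.126^2 + 0.637^2) = 1.2936943
v_eff = uc^4 / (u1^4/v1 + u2^4/v2)
= 1.2936943^4 / (1.126^4/11 + 0.637^4/8)
= 2.8010874 / 0.16671829
v_eff = 16.8013

16.8013


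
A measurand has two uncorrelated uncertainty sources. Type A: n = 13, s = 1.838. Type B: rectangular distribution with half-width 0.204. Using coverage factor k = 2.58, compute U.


u_A = s / sqrt(n) = 1.838 / sqrt(13) = 0.50976948
u_B = half_width / sqrt(3) = 0.204 / sqrt(3) = 0.11777945
uc = sqrt(u_A^2 + u_B^2) = sqrt(0.50976948^2 + 0.11777945^2) = 0.52319874
U = k * uc = 2.58 * 0.52319874
U = 1.3499

1.3499


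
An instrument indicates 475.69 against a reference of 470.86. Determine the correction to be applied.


Correction = standard - reading
= 470.86 - 475.69
= -4.8300

-4.8300


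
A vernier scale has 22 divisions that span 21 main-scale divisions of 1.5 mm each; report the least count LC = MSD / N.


LC = MSD / n_div
= 1.5 / 22
= 0.0682

0.0682


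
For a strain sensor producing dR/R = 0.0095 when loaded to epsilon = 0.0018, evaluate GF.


GF = (dR/R) / epsilon
= 0.0095 / 0.0018
= 5.2778

5.2778


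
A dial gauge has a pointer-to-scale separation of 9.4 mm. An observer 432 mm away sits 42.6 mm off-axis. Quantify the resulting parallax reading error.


error = h * offset / d
= 9.4 * 42.6 / 432
= 0.9269

0.9269


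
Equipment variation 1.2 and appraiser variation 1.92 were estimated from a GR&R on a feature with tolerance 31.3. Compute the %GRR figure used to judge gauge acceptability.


GRR = sqrt(EV^2 + AV^2) = sqrt(1.2^2 + 1.92^2) = 2.2641555
%GRR = GRR / tol * 100 = 2.2641555 / 31.3 * 100
%GRR = 7.2337

7.2337


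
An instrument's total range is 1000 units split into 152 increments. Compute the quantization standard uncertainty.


resolution = range / divisions
resolution = 1000 / 152 = 6.5789474
u_res = resolution / (2*sqrt(3))
u_res = 6.5789474 / 3.4641016
u_res = 1.8992

1.8992


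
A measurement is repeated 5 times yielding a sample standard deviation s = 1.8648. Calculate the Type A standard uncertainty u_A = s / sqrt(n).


u_A = s / sqrt(n)
u_A = 1.8648 / sqrt(5)
u_A = 1.8648 / 2.236068
u_A = 0.8340

0.8340


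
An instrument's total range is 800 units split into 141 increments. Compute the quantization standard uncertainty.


resolution = range / divisions
resolution = 800 / 141 = 5.6737589
u_res = resolution / (2*sqrt(3))
u_res = 5.6737589 / 3.4641016
u_res = 1.6379

1.6379


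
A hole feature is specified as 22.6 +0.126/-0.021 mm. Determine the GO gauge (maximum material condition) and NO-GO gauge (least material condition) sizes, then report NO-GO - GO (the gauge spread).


GO = nominal - lower_tol (smallest hole = maximum material condition)
GO = 22.6 - 0.021 = 22.579
NO-GO = nominal + upper_tol (largest hole = least material condition)
NO-GO = 22.6 + 0.126 = 22.726
spread = NO-GO - GO = 22.726 - 22.579 = 0.1470

0.1470


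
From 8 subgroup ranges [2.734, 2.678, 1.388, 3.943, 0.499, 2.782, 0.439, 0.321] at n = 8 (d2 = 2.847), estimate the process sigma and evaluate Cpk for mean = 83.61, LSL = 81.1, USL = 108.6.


R_bar = (2.734 + 2.678 + 1.388 + 3.943 + 0.499 + 2.782 + 0.439 + 0.321) / 8 = 1.848
sigma = R_bar / d2 = 1.848 / 2.847 = 0.64910432
Cp = (USL - LSL)/(6*sigma) = (108.6 - 81.1)/(6*0.64910432) = 7.0610
Cpu = (108.6 - 83.61)/(3*0.64910432) = 12.8331
Cpl = (83.61 - 81.1)/(3*0.64910432) = 1.2890
Cpk = min(Cpu, Cpl) = 1.2890

1.2890


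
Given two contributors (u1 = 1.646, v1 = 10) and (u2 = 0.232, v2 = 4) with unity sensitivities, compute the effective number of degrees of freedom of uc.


uc = sqrt(u1^2 + u2^2) = sqrt(1.646^2 + 0.232^2) = 1.6622695
v_eff = uc^4 / (u1^4/v1 + u2^4/v2)
= 1.6622695^4 / (1.646^4/10 + 0.232^4/4)
= 7.6349421 / 0.73476357
v_eff = 10.3910

10.3910


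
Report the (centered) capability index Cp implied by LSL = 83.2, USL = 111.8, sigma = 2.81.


Cp = (USL - LSL) / (6 * sigma)
= (111.8 - 83.2) / (6 * 2.81)
= 28.6000 / 16.8600
= 1.6963

1.6963


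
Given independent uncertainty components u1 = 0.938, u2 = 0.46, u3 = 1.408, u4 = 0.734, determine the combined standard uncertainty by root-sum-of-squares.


uc = sqrt(0.938^2 + 0.46^2 + 1.408^2 + 0.734^2)
uc = sqrt(3.612664)
uc = 1.9007

1.9007


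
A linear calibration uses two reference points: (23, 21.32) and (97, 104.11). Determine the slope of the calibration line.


slope = (y2 - y1) / (x2 - x1)
= (104.11 - 21.32) / (97 - 23)
= 82.7900 / 74
= 1.1188

1.1188


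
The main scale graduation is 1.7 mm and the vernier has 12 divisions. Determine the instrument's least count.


LC = MSD / n_div
= 1.7 / 12
= 0.1417

0.1417
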